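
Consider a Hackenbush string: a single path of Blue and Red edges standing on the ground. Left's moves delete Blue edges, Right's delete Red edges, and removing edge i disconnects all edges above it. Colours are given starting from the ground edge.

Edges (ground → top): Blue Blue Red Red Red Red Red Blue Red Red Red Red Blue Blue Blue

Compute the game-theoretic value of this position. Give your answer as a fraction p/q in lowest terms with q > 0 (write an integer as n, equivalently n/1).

edge 1 of 15 (Blue): { 0 |  } → 1
edge 2 of 15 (Blue): { 0,1 |  } → 2
edge 3 of 15 (Red): { 0,1 | 2 } → 3/2
edge 4 of 15 (Red): { 0,1 | 3/2,2 } → 5/4
edge 5 of 15 (Red): { 0,1 | 5/4,3/2,2 } → 9/8
edge 6 of 15 (Red): { 0,1 | 9/8,5/4,3/2,2 } → 17/16
edge 7 of 15 (Red): { 0,1 | 17/16,9/8,5/4,3/2,2 } → 33/32
edge 8 of 15 (Blue): { 0,1,33/32 | 17/16,9/8,5/4,3/2,2 } → 67/64
edge 9 of 15 (Red): { 0,1,33/32 | 67/64,17/16,9/8,5/4,3/2,2 } → 133/128
edge 10 of 15 (Red): { 0,1,33/32 | 133/128,67/64,17/16,9/8,5/4,3/2,2 } → 265/256
edge 11 of 15 (Red): { 0,1,33/32 | 265/256,133/128,67/64,17/16,9/8,5/4,3/2,2 } → 529/512
edge 12 of 15 (Red): { 0,1,33/32 | 529/512,265/256,133/128,67/64,17/16,9/8,5/4,3/2,2 } → 1057/1024
edge 13 of 15 (Blue): { 0,1,33/32,1057/1024 | 529/512,265/256,133/128,67/64,17/16,9/8,5/4,3/2,2 } → 2115/2048
edge 14 of 15 (Blue): { 0,1,33/32,1057/1024,2115/2048 | 529/512,265/256,133/128,67/64,17/16,9/8,5/4,3/2,2 } → 4231/4096
edge 15 of 15 (Blue): { 0,1,33/32,1057/1024,2115/2048,4231/4096 | 529/512,265/256,133/128,67/64,17/16,9/8,5/4,3/2,2 } → 8463/8192

8463/8192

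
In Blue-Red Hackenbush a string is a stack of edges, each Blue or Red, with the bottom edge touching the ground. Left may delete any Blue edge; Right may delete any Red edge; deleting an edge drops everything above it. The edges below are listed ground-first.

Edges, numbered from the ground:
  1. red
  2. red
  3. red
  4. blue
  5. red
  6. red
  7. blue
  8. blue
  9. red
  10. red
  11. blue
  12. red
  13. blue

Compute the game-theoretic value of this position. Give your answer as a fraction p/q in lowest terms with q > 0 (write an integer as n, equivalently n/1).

1 of 13 · r · max L −∞ · min R 0 so -1
2 of 13 · rr · max L −∞ · min R -1 so -2
3 of 13 · rrr · max L −∞ · min R -2 so -3
4 of 13 · rrrb · max L -3 · min R -2 so -5/2
5 of 13 · rrrbr · max L -3 · min R -5/2 so -11/4
6 of 13 · rrrbrr · max L -3 · min R -11/4 so -23/8
7 of 13 · rrrbrrb · max L -23/8 · min R -11/4 so -45/16
8 of 13 · rrrbrrbb · max L -45/16 · min R -11/4 so -89/32
9 of 13 · rrrbrrbbr · max L -45/16 · min R -89/32 so -179/64
10 of 13 · rrrbrrbbrr · max L -45/16 · min R -179/64 so -359/128
11 of 13 · rrrbrrbbrrb · max L -359/128 · min R -179/64 so -717/256
12 of 13 · rrrbrrbbrrbr · max L -359/128 · min R -717/256 so -1435/512
13 of 13 · rrrbrrbbrrbrb · max L -1435/512 · min R -717/256 so -2869/1024

-2869/1024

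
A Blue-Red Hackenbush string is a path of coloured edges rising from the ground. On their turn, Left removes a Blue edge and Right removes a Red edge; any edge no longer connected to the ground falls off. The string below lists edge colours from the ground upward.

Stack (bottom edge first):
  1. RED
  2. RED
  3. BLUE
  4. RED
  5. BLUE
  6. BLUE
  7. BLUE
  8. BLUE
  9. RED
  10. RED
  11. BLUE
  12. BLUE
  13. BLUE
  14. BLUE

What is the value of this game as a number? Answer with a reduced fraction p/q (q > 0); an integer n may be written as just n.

Build val(s[:k]) for k = 1..14, string s = RED RED BLUE RED BLUE BLUE BLUE BLUE RED RED BLUE BLUE BLUE BLUE.
val(R) = { none | 0 } -> -1
val(RR) = { none | -1,0 } -> -2
val(RRB) = { -2 | -1,0 } -> -3/2
val(RRBR) = { -2 | -3/2,-1,0 } -> -7/4
val(RRBRB) = { -2,-7/4 | -3/2,-1,0 } -> -13/8
val(RRBRBB) = { -2,-7/4,-13/8 | -3/2,-1,0 } -> -25/16
val(RRBRBBB) = { -2,-7/4,-13/8,-25/16 | -3/2,-1,0 } -> -49/32
val(RRBRBBBB) = { -2,-7/4,-13/8,-25/16,-49/32 | -3/2,-1,0 } -> -97/64
val(RRBRBBBBR) = { -2,-7/4,-13/8,-25/16,-49/32 | -97/64,-3/2,-1,0 } -> -195/128
val(RRBRBBBBRR) = { -2,-7/4,-13/8,-25/16,-49/32 | -195/128,-97/64,-3/2,-1,0 } -> -391/256
val(RRBRBBBBRRB) = { -2,-7/4,-13/8,-25/16,-49/32,-391/256 | -195/128,-97/64,-3/2,-1,0 } -> -781/512
val(RRBRBBBBRRBB) = { -2,-7/4,-13/8,-25/16,-49/32,-391/256,-781/512 | -195/128,-97/64,-3/2,-1,0 } -> -1561/1024
val(RRBRBBBBRRBBB) = { -2,-7/4,-13/8,-25/16,-49/32,-391/256,-781/512,-1561/1024 | -195/128,-97/64,-3/2,-1,0 } -> -3121/2048
val(RRBRBBBBRRBBBB) = { -2,-7/4,-13/8,-25/16,-49/32,-391/256,-781/512,-1561/1024,-3121/2048 | -195/128,-97/64,-3/2,-1,0 } -> -6241/4096

-6241/4096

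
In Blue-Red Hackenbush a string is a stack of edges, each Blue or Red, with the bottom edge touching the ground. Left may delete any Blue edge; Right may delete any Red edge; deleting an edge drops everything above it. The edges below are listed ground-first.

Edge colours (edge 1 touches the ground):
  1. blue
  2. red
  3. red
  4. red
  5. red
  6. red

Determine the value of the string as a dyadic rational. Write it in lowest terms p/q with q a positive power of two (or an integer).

1/32

Prefix values for blue red red red red red via {L|R} + simplicity:
b: Left { 0 }, Right { none } — simplest 1
br: Left { 0 }, Right { 1 } — simplest 1/2
brr: Left { 0 }, Right { 1/2,1 } — simplest 1/4
brrr: Left { 0 }, Right { 1/4,1/2,1 } — simplest 1/8
brrrr: Left { 0 }, Right { 1/8,1/4,1/2,1 } — simplest 1/16
brrrrr: Left { 0 }, Right { 1/16,1/8,1/4,1/2,1 } — simplest 1/32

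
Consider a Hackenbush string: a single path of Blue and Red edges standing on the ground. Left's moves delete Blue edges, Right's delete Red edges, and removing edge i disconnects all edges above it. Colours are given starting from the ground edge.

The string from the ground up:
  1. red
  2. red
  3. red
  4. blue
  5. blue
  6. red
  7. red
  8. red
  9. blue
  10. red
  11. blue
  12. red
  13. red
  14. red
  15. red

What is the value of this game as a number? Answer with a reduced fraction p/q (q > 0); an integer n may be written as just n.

-10079/4096

Build value(s[:k]) for k = 1..15, string s = red red red blue blue red red red blue red blue red red red red.
1 of 15 · r · max L −∞ · min R 0 → -1
2 of 15 · rr · max L −∞ · min R -1 → -2
3 of 15 · rrr · max L −∞ · min R -2 → -3
4 of 15 · rrrb · max L -3 · min R -2 → -5/2
5 of 15 · rrrbb · max L -5/2 · min R -2 → -9/4
6 of 15 · rrrbbr · max L -5/2 · min R -9/4 → -19/8
7 of 15 · rrrbbrr · max L -5/2 · min R -19/8 → -39/16
8 of 15 · rrrbbrrr · max L -5/2 · min R -39/16 → -79/32
9 of 15 · rrrbbrrrb · max L -79/32 · min R -39/16 → -157/64
10 of 15 · rrrbbrrrbr · max L -79/32 · min R -157/64 → -315/128
11 of 15 · rrrbbrrrbrb · max L -315/128 · min R -157/64 → -629/256
12 of 15 · rrrbbrrrbrbr · max L -315/128 · min R -629/256 → -1259/512
13 of 15 · rrrbbrrrbrbrr · max L -315/128 · min R -1259/512 → -2519/1024
14 of 15 · rrrbbrrrbrbrrr · max L -315/128 · min R -2519/1024 → -5039/2048
15 of 15 · rrrbbrrrbrbrrrr · max L -315/128 · min R -5039/2048 → -10079/4096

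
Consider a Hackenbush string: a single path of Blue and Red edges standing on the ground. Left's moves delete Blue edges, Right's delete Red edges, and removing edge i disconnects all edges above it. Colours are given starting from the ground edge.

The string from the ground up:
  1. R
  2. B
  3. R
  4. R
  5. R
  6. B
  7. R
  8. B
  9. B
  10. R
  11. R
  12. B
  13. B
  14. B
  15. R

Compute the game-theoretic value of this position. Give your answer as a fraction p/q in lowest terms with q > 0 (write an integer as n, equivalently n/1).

edge 1 of 15 (R): { · | 0 } -> -1
edge 2 of 15 (B): { -1 | 0 } -> -1/2
edge 3 of 15 (R): { -1 | -1/2 0 } -> -3/4
edge 4 of 15 (R): { -1 | -3/4 -1/2 0 } -> -7/8
edge 5 of 15 (R): { -1 | -7/8 -3/4 -1/2 0 } -> -15/16
edge 6 of 15 (B): { -1 -15/16 | -7/8 -3/4 -1/2 0 } -> -29/32
edge 7 of 15 (R): { -1 -15/16 | -29/32 -7/8 -3/4 -1/2 0 } -> -59/64
edge 8 of 15 (B): { -1 -15/16 -59/64 | -29/32 -7/8 -3/4 -1/2 0 } -> -117/128
edge 9 of 15 (B): { -1 -15/16 -59/64 -117/128 | -29/32 -7/8 -3/4 -1/2 0 } -> -233/256
edge 10 of 15 (R): { -1 -15/16 -59/64 -117/128 | -233/256 -29/32 -7/8 -3/4 -1/2 0 } -> -467/512
edge 11 of 15 (R): { -1 -15/16 -59/64 -117/128 | -467/512 -233/256 -29/32 -7/8 -3/4 -1/2 0 } -> -935/1024
edge 12 of 15 (B): { -1 -15/16 -59/64 -117/128 -935/1024 | -467/512 -233/256 -29/32 -7/8 -3/4 -1/2 0 } -> -1869/2048
edge 13 of 15 (B): { -1 -15/16 -59/64 -117/128 -935/1024 -1869/2048 | -467/512 -233/256 -29/32 -7/8 -3/4 -1/2 0 } -> -3737/4096
edge 14 of 15 (B): { -1 -15/16 -59/64 -117/128 -935/1024 -1869/2048 -3737/4096 | -467/512 -233/256 -29/32 -7/8 -3/4 -1/2 0 } -> -7473/8192
edge 15 of 15 (R): { -1 -15/16 -59/64 -117/128 -935/1024 -1869/2048 -3737/4096 | -7473/8192 -467/512 -233/256 -29/32 -7/8 -3/4 -1/2 0 } -> -14947/16384

-14947/16384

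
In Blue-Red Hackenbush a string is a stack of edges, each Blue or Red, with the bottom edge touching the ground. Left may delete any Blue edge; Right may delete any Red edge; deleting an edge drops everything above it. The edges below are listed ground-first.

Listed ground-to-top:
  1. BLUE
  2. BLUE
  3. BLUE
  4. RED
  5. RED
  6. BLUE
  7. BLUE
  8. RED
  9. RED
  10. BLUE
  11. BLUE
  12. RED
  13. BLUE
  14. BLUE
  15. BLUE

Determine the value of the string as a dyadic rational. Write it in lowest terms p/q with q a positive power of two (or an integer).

9839/4096

Recurse on prefixes of the 15-edge string BLUE BLUE BLUE RED RED BLUE BLUE RED RED BLUE BLUE RED BLUE BLUE BLUE:
v_1 [B]  L=[0]  R=[(no moves)]  so 1
v_2 [BB]  L=[0 1]  R=[(no moves)]  so 2
v_3 [BBB]  L=[0 1 2]  R=[(no moves)]  so 3
v_4 [BBBR]  L=[0 1 2]  R=[3]  so 5/2
v_5 [BBBRR]  L=[0 1 2]  R=[5/2 3]  so 9/4
v_6 [BBBRRB]  L=[0 1 2 9/4]  R=[5/2 3]  so 19/8
v_7 [BBBRRBB]  L=[0 1 2 9/4 19/8]  R=[5/2 3]  so 39/16
v_8 [BBBRRBBR]  L=[0 1 2 9/4 19/8]  R=[39/16 5/2 3]  so 77/32
v_9 [BBBRRBBRR]  L=[0 1 2 9/4 19/8]  R=[77/32 39/16 5/2 3]  so 153/64
v_10 [BBBRRBBRRB]  L=[0 1 2 9/4 19/8 153/64]  R=[77/32 39/16 5/2 3]  so 307/128
v_11 [BBBRRBBRRBB]  L=[0 1 2 9/4 19/8 153/64 307/128]  R=[77/32 39/16 5/2 3]  so 615/256
v_12 [BBBRRBBRRBBR]  L=[0 1 2 9/4 19/8 153/64 307/128]  R=[615/256 77/32 39/16 5/2 3]  so 1229/512
v_13 [BBBRRBBRRBBRB]  L=[0 1 2 9/4 19/8 153/64 307/128 1229/512]  R=[615/256 77/32 39/16 5/2 3]  so 2459/1024
v_14 [BBBRRBBRRBBRBB]  L=[0 1 2 9/4 19/8 153/64 307/128 1229/512 2459/1024]  R=[615/256 77/32 39/16 5/2 3]  so 4919/2048
v_15 [BBBRRBBRRBBRBBB]  L=[0 1 2 9/4 19/8 153/64 307/128 1229/512 2459/1024 4919/2048]  R=[615/256 77/32 39/16 5/2 3]  so 9839/4096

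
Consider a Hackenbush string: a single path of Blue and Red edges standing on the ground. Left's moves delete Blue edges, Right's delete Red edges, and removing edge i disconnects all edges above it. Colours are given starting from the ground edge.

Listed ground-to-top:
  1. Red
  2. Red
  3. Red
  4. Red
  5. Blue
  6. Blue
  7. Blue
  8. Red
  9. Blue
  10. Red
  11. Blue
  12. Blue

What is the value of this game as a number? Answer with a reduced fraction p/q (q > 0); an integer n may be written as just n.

Recurse on prefixes of the 12-edge string Red Red Red Red Blue Blue Blue Red Blue Red Blue Blue:
R: Left { — }, Right { 0 } gives simplest -1
RR: Left { — }, Right { -1 0 } gives simplest -2
RRR: Left { — }, Right { -2 -1 0 } gives simplest -3
RRRR: Left { — }, Right { -3 -2 -1 0 } gives simplest -4
RRRRB: Left { -4 }, Right { -3 -2 -1 0 } gives simplest -7/2
RRRRBB: Left { -4 -7/2 }, Right { -3 -2 -1 0 } gives simplest -13/4
RRRRBBB: Left { -4 -7/2 -13/4 }, Right { -3 -2 -1 0 } gives simplest -25/8
RRRRBBBR: Left { -4 -7/2 -13/4 }, Right { -25/8 -3 -2 -1 0 } gives simplest -51/16
RRRRBBBRB: Left { -4 -7/2 -13/4 -51/16 }, Right { -25/8 -3 -2 -1 0 } gives simplest -101/32
RRRRBBBRBR: Left { -4 -7/2 -13/4 -51/16 }, Right { -101/32 -25/8 -3 -2 -1 0 } gives simplest -203/64
RRRRBBBRBRB: Left { -4 -7/2 -13/4 -51/16 -203/64 }, Right { -101/32 -25/8 -3 -2 -1 0 } gives simplest -405/128
RRRRBBBRBRBB: Left { -4 -7/2 -13/4 -51/16 -203/64 -405/128 }, Right { -101/32 -25/8 -3 -2 -1 0 } gives simplest -809/256

-809/256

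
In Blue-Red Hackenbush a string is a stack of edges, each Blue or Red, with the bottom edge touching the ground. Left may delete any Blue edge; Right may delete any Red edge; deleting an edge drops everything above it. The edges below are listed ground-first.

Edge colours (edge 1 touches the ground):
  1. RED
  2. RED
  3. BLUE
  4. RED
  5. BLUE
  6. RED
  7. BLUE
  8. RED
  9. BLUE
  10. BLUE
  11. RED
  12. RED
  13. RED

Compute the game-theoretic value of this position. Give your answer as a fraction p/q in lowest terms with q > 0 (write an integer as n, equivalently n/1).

-3407/2048

Recurse on prefixes of the 13-edge string RED RED BLUE RED BLUE RED BLUE RED BLUE BLUE RED RED RED:
v(R) = { none | 0 } = -1
v(RR) = { none | -1, 0 } = -2
v(RRB) = { -2 | -1, 0 } = -3/2
v(RRBR) = { -2 | -3/2, -1, 0 } = -7/4
v(RRBRB) = { -2, -7/4 | -3/2, -1, 0 } = -13/8
v(RRBRBR) = { -2, -7/4 | -13/8, -3/2, -1, 0 } = -27/16
v(RRBRBRB) = { -2, -7/4, -27/16 | -13/8, -3/2, -1, 0 } = -53/32
v(RRBRBRBR) = { -2, -7/4, -27/16 | -53/32, -13/8, -3/2, -1, 0 } = -107/64
v(RRBRBRBRB) = { -2, -7/4, -27/16, -107/64 | -53/32, -13/8, -3/2, -1, 0 } = -213/128
v(RRBRBRBRBB) = { -2, -7/4, -27/16, -107/64, -213/128 | -53/32, -13/8, -3/2, -1, 0 } = -425/256
v(RRBRBRBRBBR) = { -2, -7/4, -27/16, -107/64, -213/128 | -425/256, -53/32, -13/8, -3/2, -1, 0 } = -851/512
v(RRBRBRBRBBRR) = { -2, -7/4, -27/16, -107/64, -213/128 | -851/512, -425/256, -53/32, -13/8, -3/2, -1, 0 } = -1703/1024
v(RRBRBRBRBBRRR) = { -2, -7/4, -27/16, -107/64, -213/128 | -1703/1024, -851/512, -425/256, -53/32, -13/8, -3/2, -1, 0 } = -3407/2048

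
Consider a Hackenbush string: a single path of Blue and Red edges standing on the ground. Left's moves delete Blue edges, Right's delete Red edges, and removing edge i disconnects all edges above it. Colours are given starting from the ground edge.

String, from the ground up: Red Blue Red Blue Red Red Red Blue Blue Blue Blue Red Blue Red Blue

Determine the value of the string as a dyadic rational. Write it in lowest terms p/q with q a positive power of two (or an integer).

edge 1 of 15 (Red): { — | 0 } = -1
edge 2 of 15 (Blue): { -1 | 0 } = -1/2
edge 3 of 15 (Red): { -1 | -1/2 0 } = -3/4
edge 4 of 15 (Blue): { -1 -3/4 | -1/2 0 } = -5/8
edge 5 of 15 (Red): { -1 -3/4 | -5/8 -1/2 0 } = -11/16
edge 6 of 15 (Red): { -1 -3/4 | -11/16 -5/8 -1/2 0 } = -23/32
edge 7 of 15 (Red): { -1 -3/4 | -23/32 -11/16 -5/8 -1/2 0 } = -47/64
edge 8 of 15 (Blue): { -1 -3/4 -47/64 | -23/32 -11/16 -5/8 -1/2 0 } = -93/128
edge 9 of 15 (Blue): { -1 -3/4 -47/64 -93/128 | -23/32 -11/16 -5/8 -1/2 0 } = -185/256
edge 10 of 15 (Blue): { -1 -3/4 -47/64 -93/128 -185/256 | -23/32 -11/16 -5/8 -1/2 0 } = -369/512
edge 11 of 15 (Blue): { -1 -3/4 -47/64 -93/128 -185/256 -369/512 | -23/32 -11/16 -5/8 -1/2 0 } = -737/1024
edge 12 of 15 (Red): { -1 -3/4 -47/64 -93/128 -185/256 -369/512 | -737/1024 -23/32 -11/16 -5/8 -1/2 0 } = -1475/2048
edge 13 of 15 (Blue): { -1 -3/4 -47/64 -93/128 -185/256 -369/512 -1475/2048 | -737/1024 -23/32 -11/16 -5/8 -1/2 0 } = -2949/4096
edge 14 of 15 (Red): { -1 -3/4 -47/64 -93/128 -185/256 -369/512 -1475/2048 | -2949/4096 -737/1024 -23/32 -11/16 -5/8 -1/2 0 } = -5899/8192
edge 15 of 15 (Blue): { -1 -3/4 -47/64 -93/128 -185/256 -369/512 -1475/2048 -5899/8192 | -2949/4096 -737/1024 -23/32 -11/16 -5/8 -1/2 0 } = -11797/16384

-11797/16384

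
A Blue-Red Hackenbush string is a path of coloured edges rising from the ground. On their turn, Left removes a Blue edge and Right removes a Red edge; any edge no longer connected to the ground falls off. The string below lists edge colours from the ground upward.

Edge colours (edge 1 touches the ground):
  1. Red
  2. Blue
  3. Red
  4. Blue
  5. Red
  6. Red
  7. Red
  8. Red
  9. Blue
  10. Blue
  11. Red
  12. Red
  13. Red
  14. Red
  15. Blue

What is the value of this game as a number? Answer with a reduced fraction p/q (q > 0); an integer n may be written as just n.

-12093/16384

g_1 [R]  L=[—]  R=[0]  => -1
g_2 [RB]  L=[-1]  R=[0]  => -1/2
g_3 [RBR]  L=[-1]  R=[-1/2 0]  => -3/4
g_4 [RBRB]  L=[-1 -3/4]  R=[-1/2 0]  => -5/8
g_5 [RBRBR]  L=[-1 -3/4]  R=[-5/8 -1/2 0]  => -11/16
g_6 [RBRBRR]  L=[-1 -3/4]  R=[-11/16 -5/8 -1/2 0]  => -23/32
g_7 [RBRBRRR]  L=[-1 -3/4]  R=[-23/32 -11/16 -5/8 -1/2 0]  => -47/64
g_8 [RBRBRRRR]  L=[-1 -3/4]  R=[-47/64 -23/32 -11/16 -5/8 -1/2 0]  => -95/128
g_9 [RBRBRRRRB]  L=[-1 -3/4 -95/128]  R=[-47/64 -23/32 -11/16 -5/8 -1/2 0]  => -189/256
g_10 [RBRBRRRRBB]  L=[-1 -3/4 -95/128 -189/256]  R=[-47/64 -23/32 -11/16 -5/8 -1/2 0]  => -377/512
g_11 [RBRBRRRRBBR]  L=[-1 -3/4 -95/128 -189/256]  R=[-377/512 -47/64 -23/32 -11/16 -5/8 -1/2 0]  => -755/1024
g_12 [RBRBRRRRBBRR]  L=[-1 -3/4 -95/128 -189/256]  R=[-755/1024 -377/512 -47/64 -23/32 -11/16 -5/8 -1/2 0]  => -1511/2048
g_13 [RBRBRRRRBBRRR]  L=[-1 -3/4 -95/128 -189/256]  R=[-1511/2048 -755/1024 -377/512 -47/64 -23/32 -11/16 -5/8 -1/2 0]  => -3023/4096
g_14 [RBRBRRRRBBRRRR]  L=[-1 -3/4 -95/128 -189/256]  R=[-3023/4096 -1511/2048 -755/1024 -377/512 -47/64 -23/32 -11/16 -5/8 -1/2 0]  => -6047/8192
g_15 [RBRBRRRRBBRRRRB]  L=[-1 -3/4 -95/128 -189/256 -6047/8192]  R=[-3023/4096 -1511/2048 -755/1024 -377/512 -47/64 -23/32 -11/16 -5/8 -1/2 0]  => -12093/16384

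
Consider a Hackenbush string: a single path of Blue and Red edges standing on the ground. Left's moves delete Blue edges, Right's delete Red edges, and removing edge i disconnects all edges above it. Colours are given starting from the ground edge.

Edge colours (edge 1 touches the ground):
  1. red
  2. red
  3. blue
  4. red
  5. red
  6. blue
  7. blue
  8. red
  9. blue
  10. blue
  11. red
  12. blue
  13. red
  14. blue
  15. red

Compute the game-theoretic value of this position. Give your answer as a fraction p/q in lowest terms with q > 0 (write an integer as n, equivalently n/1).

-14635/8192

Prefix values for red red blue red red blue blue red blue blue red blue red blue red via {L|R} + simplicity:
r: Left { none }, Right { 0 } -> simplest -1
rr: Left { none }, Right { -1 0 } -> simplest -2
rrb: Left { -2 }, Right { -1 0 } -> simplest -3/2
rrbr: Left { -2 }, Right { -3/2 -1 0 } -> simplest -7/4
rrbrr: Left { -2 }, Right { -7/4 -3/2 -1 0 } -> simplest -15/8
rrbrrb: Left { -2 -15/8 }, Right { -7/4 -3/2 -1 0 } -> simplest -29/16
rrbrrbb: Left { -2 -15/8 -29/16 }, Right { -7/4 -3/2 -1 0 } -> simplest -57/32
rrbrrbbr: Left { -2 -15/8 -29/16 }, Right { -57/32 -7/4 -3/2 -1 0 } -> simplest -115/64
rrbrrbbrb: Left { -2 -15/8 -29/16 -115/64 }, Right { -57/32 -7/4 -3/2 -1 0 } -> simplest -229/128
rrbrrbbrbb: Left { -2 -15/8 -29/16 -115/64 -229/128 }, Right { -57/32 -7/4 -3/2 -1 0 } -> simplest -457/256
rrbrrbbrbbr: Left { -2 -15/8 -29/16 -115/64 -229/128 }, Right { -457/256 -57/32 -7/4 -3/2 -1 0 } -> simplest -915/512
rrbrrbbrbbrb: Left { -2 -15/8 -29/16 -115/64 -229/128 -915/512 }, Right { -457/256 -57/32 -7/4 -3/2 -1 0 } -> simplest -1829/1024
rrbrrbbrbbrbr: Left { -2 -15/8 -29/16 -115/64 -229/128 -915/512 }, Right { -1829/1024 -457/256 -57/32 -7/4 -3/2 -1 0 } -> simplest -3659/2048
rrbrrbbrbbrbrb: Left { -2 -15/8 -29/16 -115/64 -229/128 -915/512 -3659/2048 }, Right { -1829/1024 -457/256 -57/32 -7/4 -3/2 -1 0 } -> simplest -7317/4096
rrbrrbbrbbrbrbr: Left { -2 -15/8 -29/16 -115/64 -229/128 -915/512 -3659/2048 }, Right { -7317/4096 -1829/1024 -457/256 -57/32 -7/4 -3/2 -1 0 } -> simplest -14635/8192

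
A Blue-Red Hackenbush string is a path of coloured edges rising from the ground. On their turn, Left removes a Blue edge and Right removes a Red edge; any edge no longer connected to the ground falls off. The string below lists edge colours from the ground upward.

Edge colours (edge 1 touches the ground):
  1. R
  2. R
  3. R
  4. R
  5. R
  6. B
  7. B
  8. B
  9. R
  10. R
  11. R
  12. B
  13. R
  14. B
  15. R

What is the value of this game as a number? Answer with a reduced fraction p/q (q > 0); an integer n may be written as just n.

-4331/1024

Build value(s[:k]) for k = 1..15, string s = R R R R R B B B R R R B R B R.
value(R) = { ∅ | 0 } = -1
value(RR) = { ∅ | -1, 0 } = -2
value(RRR) = { ∅ | -2, -1, 0 } = -3
value(RRRR) = { ∅ | -3, -2, -1, 0 } = -4
value(RRRRR) = { ∅ | -4, -3, -2, -1, 0 } = -5
value(RRRRRB) = { -5 | -4, -3, -2, -1, 0 } = -9/2
value(RRRRRBB) = { -5, -9/2 | -4, -3, -2, -1, 0 } = -17/4
value(RRRRRBBB) = { -5, -9/2, -17/4 | -4, -3, -2, -1, 0 } = -33/8
value(RRRRRBBBR) = { -5, -9/2, -17/4 | -33/8, -4, -3, -2, -1, 0 } = -67/16
value(RRRRRBBBRR) = { -5, -9/2, -17/4 | -67/16, -33/8, -4, -3, -2, -1, 0 } = -135/32
value(RRRRRBBBRRR) = { -5, -9/2, -17/4 | -135/32, -67/16, -33/8, -4, -3, -2, -1, 0 } = -271/64
value(RRRRRBBBRRRB) = { -5, -9/2, -17/4, -271/64 | -135/32, -67/16, -33/8, -4, -3, -2, -1, 0 } = -541/128
value(RRRRRBBBRRRBR) = { -5, -9/2, -17/4, -271/64 | -541/128, -135/32, -67/16, -33/8, -4, -3, -2, -1, 0 } = -1083/256
value(RRRRRBBBRRRBRB) = { -5, -9/2, -17/4, -271/64, -1083/256 | -541/128, -135/32, -67/16, -33/8, -4, -3, -2, -1, 0 } = -2165/512
value(RRRRRBBBRRRBRBR) = { -5, -9/2, -17/4, -271/64, -1083/256 | -2165/512, -541/128, -135/32, -67/16, -33/8, -4, -3, -2, -1, 0 } = -4331/1024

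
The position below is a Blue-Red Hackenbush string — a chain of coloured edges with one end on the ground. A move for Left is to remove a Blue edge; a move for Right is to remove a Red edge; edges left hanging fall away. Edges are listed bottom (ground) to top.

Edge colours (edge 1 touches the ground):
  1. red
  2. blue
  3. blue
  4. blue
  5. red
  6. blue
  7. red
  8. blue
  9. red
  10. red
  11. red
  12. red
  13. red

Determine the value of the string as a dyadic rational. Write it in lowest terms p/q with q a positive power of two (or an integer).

-703/4096

v(r) = { none | 0 } so -1
v(rb) = { -1 | 0 } so -1/2
v(rbb) = { -1, -1/2 | 0 } so -1/4
v(rbbb) = { -1, -1/2, -1/4 | 0 } so -1/8
v(rbbbr) = { -1, -1/2, -1/4 | -1/8, 0 } so -3/16
v(rbbbrb) = { -1, -1/2, -1/4, -3/16 | -1/8, 0 } so -5/32
v(rbbbrbr) = { -1, -1/2, -1/4, -3/16 | -5/32, -1/8, 0 } so -11/64
v(rbbbrbrb) = { -1, -1/2, -1/4, -3/16, -11/64 | -5/32, -1/8, 0 } so -21/128
v(rbbbrbrbr) = { -1, -1/2, -1/4, -3/16, -11/64 | -21/128, -5/32, -1/8, 0 } so -43/256
v(rbbbrbrbrr) = { -1, -1/2, -1/4, -3/16, -11/64 | -43/256, -21/128, -5/32, -1/8, 0 } so -87/512
v(rbbbrbrbrrr) = { -1, -1/2, -1/4, -3/16, -11/64 | -87/512, -43/256, -21/128, -5/32, -1/8, 0 } so -175/1024
v(rbbbrbrbrrrr) = { -1, -1/2, -1/4, -3/16, -11/64 | -175/1024, -87/512, -43/256, -21/128, -5/32, -1/8, 0 } so -351/2048
v(rbbbrbrbrrrrr) = { -1, -1/2, -1/4, -3/16, -11/64 | -351/2048, -175/1024, -87/512, -43/256, -21/128, -5/32, -1/8, 0 } so -703/4096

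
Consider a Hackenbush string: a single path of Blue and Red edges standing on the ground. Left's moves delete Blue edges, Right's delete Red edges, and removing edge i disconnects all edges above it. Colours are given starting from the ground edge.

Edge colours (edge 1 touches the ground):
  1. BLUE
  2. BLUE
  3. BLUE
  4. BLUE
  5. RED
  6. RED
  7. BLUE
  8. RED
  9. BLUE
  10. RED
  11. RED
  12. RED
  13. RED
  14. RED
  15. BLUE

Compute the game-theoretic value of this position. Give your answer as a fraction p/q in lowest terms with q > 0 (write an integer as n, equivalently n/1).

6787/2048

g_1 [B]  L=[0]  R=[]  -> 1
g_2 [BB]  L=[0, 1]  R=[]  -> 2
g_3 [BBB]  L=[0, 1, 2]  R=[]  -> 3
g_4 [BBBB]  L=[0, 1, 2, 3]  R=[]  -> 4
g_5 [BBBBR]  L=[0, 1, 2, 3]  R=[4]  -> 7/2
g_6 [BBBBRR]  L=[0, 1, 2, 3]  R=[7/2, 4]  -> 13/4
g_7 [BBBBRRB]  L=[0, 1, 2, 3, 13/4]  R=[7/2, 4]  -> 27/8
g_8 [BBBBRRBR]  L=[0, 1, 2, 3, 13/4]  R=[27/8, 7/2, 4]  -> 53/16
g_9 [BBBBRRBRB]  L=[0, 1, 2, 3, 13/4, 53/16]  R=[27/8, 7/2, 4]  -> 107/32
g_10 [BBBBRRBRBR]  L=[0, 1, 2, 3, 13/4, 53/16]  R=[107/32, 27/8, 7/2, 4]  -> 213/64
g_11 [BBBBRRBRBRR]  L=[0, 1, 2, 3, 13/4, 53/16]  R=[213/64, 107/32, 27/8, 7/2, 4]  -> 425/128
g_12 [BBBBRRBRBRRR]  L=[0, 1, 2, 3, 13/4, 53/16]  R=[425/128, 213/64, 107/32, 27/8, 7/2, 4]  -> 849/256
g_13 [BBBBRRBRBRRRR]  L=[0, 1, 2, 3, 13/4, 53/16]  R=[849/256, 425/128, 213/64, 107/32, 27/8, 7/2, 4]  -> 1697/512
g_14 [BBBBRRBRBRRRRR]  L=[0, 1, 2, 3, 13/4, 53/16]  R=[1697/512, 849/256, 425/128, 213/64, 107/32, 27/8, 7/2, 4]  -> 3393/1024
g_15 [BBBBRRBRBRRRRRB]  L=[0, 1, 2, 3, 13/4, 53/16, 3393/1024]  R=[1697/512, 849/256, 425/128, 213/64, 107/32, 27/8, 7/2, 4]  -> 6787/2048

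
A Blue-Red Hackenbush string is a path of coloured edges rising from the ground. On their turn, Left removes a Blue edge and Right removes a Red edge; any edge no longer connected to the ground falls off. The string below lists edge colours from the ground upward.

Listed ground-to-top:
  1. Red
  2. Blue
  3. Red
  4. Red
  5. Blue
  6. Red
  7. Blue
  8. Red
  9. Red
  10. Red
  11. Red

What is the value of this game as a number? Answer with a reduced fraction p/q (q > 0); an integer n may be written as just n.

Prefix values for Red Blue Red Red Blue Red Blue Red Red Red Red via {L|R} + simplicity:
1 of 11 · R · max L −∞ · min R 0 gives -1
2 of 11 · RB · max L -1 · min R 0 gives -1/2
3 of 11 · RBR · max L -1 · min R -1/2 gives -3/4
4 of 11 · RBRR · max L -1 · min R -3/4 gives -7/8
5 of 11 · RBRRB · max L -7/8 · min R -3/4 gives -13/16
6 of 11 · RBRRBR · max L -7/8 · min R -13/16 gives -27/32
7 of 11 · RBRRBRB · max L -27/32 · min R -13/16 gives -53/64
8 of 11 · RBRRBRBR · max L -27/32 · min R -53/64 gives -107/128
9 of 11 · RBRRBRBRR · max L -27/32 · min R -107/128 gives -215/256
10 of 11 · RBRRBRBRRR · max L -27/32 · min R -215/256 gives -431/512
11 of 11 · RBRRBRBRRRR · max L -27/32 · min R -431/512 gives -863/1024

-863/1024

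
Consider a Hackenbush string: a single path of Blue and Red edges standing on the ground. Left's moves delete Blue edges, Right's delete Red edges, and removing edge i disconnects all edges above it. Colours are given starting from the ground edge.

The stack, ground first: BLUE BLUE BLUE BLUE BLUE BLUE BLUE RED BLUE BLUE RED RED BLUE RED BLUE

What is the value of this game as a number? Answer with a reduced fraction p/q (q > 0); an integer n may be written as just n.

1739/256

g_1 [B]  L=[0]  R=[(no moves)]  gives 1
g_2 [BB]  L=[0, 1]  R=[(no moves)]  gives 2
g_3 [BBB]  L=[0, 1, 2]  R=[(no moves)]  gives 3
g_4 [BBBB]  L=[0, 1, 2, 3]  R=[(no moves)]  gives 4
g_5 [BBBBB]  L=[0, 1, 2, 3, 4]  R=[(no moves)]  gives 5
g_6 [BBBBBB]  L=[0, 1, 2, 3, 4, 5]  R=[(no moves)]  gives 6
g_7 [BBBBBBB]  L=[0, 1, 2, 3, 4, 5, 6]  R=[(no moves)]  gives 7
g_8 [BBBBBBBR]  L=[0, 1, 2, 3, 4, 5, 6]  R=[7]  gives 13/2
g_9 [BBBBBBBRB]  L=[0, 1, 2, 3, 4, 5, 6, 13/2]  R=[7]  gives 27/4
g_10 [BBBBBBBRBB]  L=[0, 1, 2, 3, 4, 5, 6, 13/2, 27/4]  R=[7]  gives 55/8
g_11 [BBBBBBBRBBR]  L=[0, 1, 2, 3, 4, 5, 6, 13/2, 27/4]  R=[55/8, 7]  gives 109/16
g_12 [BBBBBBBRBBRR]  L=[0, 1, 2, 3, 4, 5, 6, 13/2, 27/4]  R=[109/16, 55/8, 7]  gives 217/32
g_13 [BBBBBBBRBBRRB]  L=[0, 1, 2, 3, 4, 5, 6, 13/2, 27/4, 217/32]  R=[109/16, 55/8, 7]  gives 435/64
g_14 [BBBBBBBRBBRRBR]  L=[0, 1, 2, 3, 4, 5, 6, 13/2, 27/4, 217/32]  R=[435/64, 109/16, 55/8, 7]  gives 869/128
g_15 [BBBBBBBRBBRRBRB]  L=[0, 1, 2, 3, 4, 5, 6, 13/2, 27/4, 217/32, 869/128]  R=[435/64, 109/16, 55/8, 7]  gives 1739/256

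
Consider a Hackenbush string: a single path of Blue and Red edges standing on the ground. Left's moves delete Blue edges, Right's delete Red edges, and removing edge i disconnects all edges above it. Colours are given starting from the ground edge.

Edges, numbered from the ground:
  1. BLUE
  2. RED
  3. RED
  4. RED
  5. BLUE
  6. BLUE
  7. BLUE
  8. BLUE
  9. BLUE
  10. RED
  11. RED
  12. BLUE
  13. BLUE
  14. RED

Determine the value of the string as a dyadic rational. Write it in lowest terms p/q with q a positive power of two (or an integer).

1997/8192

edge 1 of 14 (BLUE): { 0 | none } => 1
edge 2 of 14 (RED): { 0 | 1 } => 1/2
edge 3 of 14 (RED): { 0 | 1/2; 1 } => 1/4
edge 4 of 14 (RED): { 0 | 1/4; 1/2; 1 } => 1/8
edge 5 of 14 (BLUE): { 0; 1/8 | 1/4; 1/2; 1 } => 3/16
edge 6 of 14 (BLUE): { 0; 1/8; 3/16 | 1/4; 1/2; 1 } => 7/32
edge 7 of 14 (BLUE): { 0; 1/8; 3/16; 7/32 | 1/4; 1/2; 1 } => 15/64
edge 8 of 14 (BLUE): { 0; 1/8; 3/16; 7/32; 15/64 | 1/4; 1/2; 1 } => 31/128
edge 9 of 14 (BLUE): { 0; 1/8; 3/16; 7/32; 15/64; 31/128 | 1/4; 1/2; 1 } => 63/256
edge 10 of 14 (RED): { 0; 1/8; 3/16; 7/32; 15/64; 31/128 | 63/256; 1/4; 1/2; 1 } => 125/512
edge 11 of 14 (RED): { 0; 1/8; 3/16; 7/32; 15/64; 31/128 | 125/512; 63/256; 1/4; 1/2; 1 } => 249/1024
edge 12 of 14 (BLUE): { 0; 1/8; 3/16; 7/32; 15/64; 31/128; 249/1024 | 125/512; 63/256; 1/4; 1/2; 1 } => 499/2048
edge 13 of 14 (BLUE): { 0; 1/8; 3/16; 7/32; 15/64; 31/128; 249/1024; 499/2048 | 125/512; 63/256; 1/4; 1/2; 1 } => 999/4096
edge 14 of 14 (RED): { 0; 1/8; 3/16; 7/32; 15/64; 31/128; 249/1024; 499/2048 | 999/4096; 125/512; 63/256; 1/4; 1/2; 1 } => 1997/8192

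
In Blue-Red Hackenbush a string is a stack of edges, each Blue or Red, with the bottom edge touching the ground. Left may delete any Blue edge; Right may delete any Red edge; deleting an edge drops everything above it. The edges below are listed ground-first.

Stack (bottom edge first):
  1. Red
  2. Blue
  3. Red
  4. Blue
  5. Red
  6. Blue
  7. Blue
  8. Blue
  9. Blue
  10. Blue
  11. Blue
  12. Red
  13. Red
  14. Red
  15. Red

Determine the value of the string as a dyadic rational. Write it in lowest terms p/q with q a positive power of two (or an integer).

Prefix values for Red Blue Red Blue Red Blue Blue Blue Blue Blue Blue Red Red Red Red via {L|R} + simplicity:
edge 1 of 15 (Red): { · | 0 } so -1
edge 2 of 15 (Blue): { -1 | 0 } so -1/2
edge 3 of 15 (Red): { -1 | -1/2,0 } so -3/4
edge 4 of 15 (Blue): { -1,-3/4 | -1/2,0 } so -5/8
edge 5 of 15 (Red): { -1,-3/4 | -5/8,-1/2,0 } so -11/16
edge 6 of 15 (Blue): { -1,-3/4,-11/16 | -5/8,-1/2,0 } so -21/32
edge 7 of 15 (Blue): { -1,-3/4,-11/16,-21/32 | -5/8,-1/2,0 } so -41/64
edge 8 of 15 (Blue): { -1,-3/4,-11/16,-21/32,-41/64 | -5/8,-1/2,0 } so -81/128
edge 9 of 15 (Blue): { -1,-3/4,-11/16,-21/32,-41/64,-81/128 | -5/8,-1/2,0 } so -161/256
edge 10 of 15 (Blue): { -1,-3/4,-11/16,-21/32,-41/64,-81/128,-161/256 | -5/8,-1/2,0 } so -321/512
edge 11 of 15 (Blue): { -1,-3/4,-11/16,-21/32,-41/64,-81/128,-161/256,-321/512 | -5/8,-1/2,0 } so -641/1024
edge 12 of 15 (Red): { -1,-3/4,-11/16,-21/32,-41/64,-81/128,-161/256,-321/512 | -641/1024,-5/8,-1/2,0 } so -1283/2048
edge 13 of 15 (Red): { -1,-3/4,-11/16,-21/32,-41/64,-81/128,-161/256,-321/512 | -1283/2048,-641/1024,-5/8,-1/2,0 } so -2567/4096
edge 14 of 15 (Red): { -1,-3/4,-11/16,-21/32,-41/64,-81/128,-161/256,-321/512 | -2567/4096,-1283/2048,-641/1024,-5/8,-1/2,0 } so -5135/8192
edge 15 of 15 (Red): { -1,-3/4,-11/16,-21/32,-41/64,-81/128,-161/256,-321/512 | -5135/8192,-2567/4096,-1283/2048,-641/1024,-5/8,-1/2,0 } so -10271/16384

-10271/16384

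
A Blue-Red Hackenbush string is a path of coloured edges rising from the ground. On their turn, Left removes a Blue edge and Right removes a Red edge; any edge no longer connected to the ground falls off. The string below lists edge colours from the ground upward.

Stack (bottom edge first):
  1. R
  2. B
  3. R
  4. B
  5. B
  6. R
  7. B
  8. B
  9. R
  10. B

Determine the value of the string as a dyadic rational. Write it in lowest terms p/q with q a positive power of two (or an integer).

Recurse on prefixes of the 10-edge string R B R B B R B B R B:
value_1 [R]  L=[·]  R=[0]  so -1
value_2 [RB]  L=[-1]  R=[0]  so -1/2
value_3 [RBR]  L=[-1]  R=[-1/2; 0]  so -3/4
value_4 [RBRB]  L=[-1; -3/4]  R=[-1/2; 0]  so -5/8
value_5 [RBRBB]  L=[-1; -3/4; -5/8]  R=[-1/2; 0]  so -9/16
value_6 [RBRBBR]  L=[-1; -3/4; -5/8]  R=[-9/16; -1/2; 0]  so -19/32
value_7 [RBRBBRB]  L=[-1; -3/4; -5/8; -19/32]  R=[-9/16; -1/2; 0]  so -37/64
value_8 [RBRBBRBB]  L=[-1; -3/4; -5/8; -19/32; -37/64]  R=[-9/16; -1/2; 0]  so -73/128
value_9 [RBRBBRBBR]  L=[-1; -3/4; -5/8; -19/32; -37/64]  R=[-73/128; -9/16; -1/2; 0]  so -147/256
value_10 [RBRBBRBBRB]  L=[-1; -3/4; -5/8; -19/32; -37/64; -147/256]  R=[-73/128; -9/16; -1/2; 0]  so -293/512

-293/512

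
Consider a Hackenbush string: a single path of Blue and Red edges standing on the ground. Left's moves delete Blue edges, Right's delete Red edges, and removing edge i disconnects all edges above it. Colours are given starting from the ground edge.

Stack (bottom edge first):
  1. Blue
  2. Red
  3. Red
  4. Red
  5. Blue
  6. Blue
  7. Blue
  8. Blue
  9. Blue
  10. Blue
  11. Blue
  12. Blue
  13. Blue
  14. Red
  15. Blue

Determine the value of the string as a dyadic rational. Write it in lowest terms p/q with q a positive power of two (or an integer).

Prefix values for Blue Red Red Red Blue Blue Blue Blue Blue Blue Blue Blue Blue Red Blue via {L|R} + simplicity:
step 1: add Blue to get B; options L={ 0 } R={ (no moves) } so 1
step 2: add Red to get BR; options L={ 0 } R={ 1 } so 1/2
step 3: add Red to get BRR; options L={ 0 } R={ 1/2; 1 } so 1/4
step 4: add Red to get BRRR; options L={ 0 } R={ 1/4; 1/2; 1 } so 1/8
step 5: add Blue to get BRRRB; options L={ 0; 1/8 } R={ 1/4; 1/2; 1 } so 3/16
step 6: add Blue to get BRRRBB; options L={ 0; 1/8; 3/16 } R={ 1/4; 1/2; 1 } so 7/32
step 7: add Blue to get BRRRBBB; options L={ 0; 1/8; 3/16; 7/32 } R={ 1/4; 1/2; 1 } so 15/64
step 8: add Blue to get BRRRBBBB; options L={ 0; 1/8; 3/16; 7/32; 15/64 } R={ 1/4; 1/2; 1 } so 31/128
step 9: add Blue to get BRRRBBBBB; options L={ 0; 1/8; 3/16; 7/32; 15/64; 31/128 } R={ 1/4; 1/2; 1 } so 63/256
step 10: add Blue to get BRRRBBBBBB; options L={ 0; 1/8; 3/16; 7/32; 15/64; 31/128; 63/256 } R={ 1/4; 1/2; 1 } so 127/512
step 11: add Blue to get BRRRBBBBBBB; options L={ 0; 1/8; 3/16; 7/32; 15/64; 31/128; 63/256; 127/512 } R={ 1/4; 1/2; 1 } so 255/1024
step 12: add Blue to get BRRRBBBBBBBB; options L={ 0; 1/8; 3/16; 7/32; 15/64; 31/128; 63/256; 127/512; 255/1024 } R={ 1/4; 1/2; 1 } so 511/2048
step 13: add Blue to get BRRRBBBBBBBBB; options L={ 0; 1/8; 3/16; 7/32; 15/64; 31/128; 63/256; 127/512; 255/1024; 511/2048 } R={ 1/4; 1/2; 1 } so 1023/4096
step 14: add Red to get BRRRBBBBBBBBBR; options L={ 0; 1/8; 3/16; 7/32; 15/64; 31/128; 63/256; 127/512; 255/1024; 511/2048 } R={ 1023/4096; 1/4; 1/2; 1 } so 2045/8192
step 15: add Blue to get BRRRBBBBBBBBBRB; options L={ 0; 1/8; 3/16; 7/32; 15/64; 31/128; 63/256; 127/512; 255/1024; 511/2048; 2045/8192 } R={ 1023/4096; 1/4; 1/2; 1 } so 4091/16384

4091/16384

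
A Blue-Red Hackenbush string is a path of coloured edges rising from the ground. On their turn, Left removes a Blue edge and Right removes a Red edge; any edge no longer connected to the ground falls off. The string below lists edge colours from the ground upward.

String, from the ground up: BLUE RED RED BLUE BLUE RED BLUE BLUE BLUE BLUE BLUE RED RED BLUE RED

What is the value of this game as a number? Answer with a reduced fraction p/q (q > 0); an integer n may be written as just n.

Recurse on prefixes of the 15-edge string BLUE RED RED BLUE BLUE RED BLUE BLUE BLUE BLUE BLUE RED RED BLUE RED:
1 of 15 · B · max L 0 · min R +∞ → 1
2 of 15 · BR · max L 0 · min R 1 → 1/2
3 of 15 · BRR · max L 0 · min R 1/2 → 1/4
4 of 15 · BRRB · max L 1/4 · min R 1/2 → 3/8
5 of 15 · BRRBB · max L 3/8 · min R 1/2 → 7/16
6 of 15 · BRRBBR · max L 3/8 · min R 7/16 → 13/32
7 of 15 · BRRBBRB · max L 13/32 · min R 7/16 → 27/64
8 of 15 · BRRBBRBB · max L 27/64 · min R 7/16 → 55/128
9 of 15 · BRRBBRBBB · max L 55/128 · min R 7/16 → 111/256
10 of 15 · BRRBBRBBBB · max L 111/256 · min R 7/16 → 223/512
11 of 15 · BRRBBRBBBBB · max L 223/512 · min R 7/16 → 447/1024
12 of 15 · BRRBBRBBBBBR · max L 223/512 · min R 447/1024 → 893/2048
13 of 15 · BRRBBRBBBBBRR · max L 223/512 · min R 893/2048 → 1785/4096
14 of 15 · BRRBBRBBBBBRRB · max L 1785/4096 · min R 893/2048 → 3571/8192
15 of 15 · BRRBBRBBBBBRRBR · max L 1785/4096 · min R 3571/8192 → 7141/16384

7141/16384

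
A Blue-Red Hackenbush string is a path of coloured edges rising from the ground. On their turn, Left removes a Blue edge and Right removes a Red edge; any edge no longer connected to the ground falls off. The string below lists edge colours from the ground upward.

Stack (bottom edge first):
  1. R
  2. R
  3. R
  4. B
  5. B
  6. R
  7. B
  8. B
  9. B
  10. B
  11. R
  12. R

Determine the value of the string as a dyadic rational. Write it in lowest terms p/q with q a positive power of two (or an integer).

-1159/512

val_1 [R]  L=[·]  R=[0]  → -1
val_2 [RR]  L=[·]  R=[-1; 0]  → -2
val_3 [RRR]  L=[·]  R=[-2; -1; 0]  → -3
val_4 [RRRB]  L=[-3]  R=[-2; -1; 0]  → -5/2
val_5 [RRRBB]  L=[-3; -5/2]  R=[-2; -1; 0]  → -9/4
val_6 [RRRBBR]  L=[-3; -5/2]  R=[-9/4; -2; -1; 0]  → -19/8
val_7 [RRRBBRB]  L=[-3; -5/2; -19/8]  R=[-9/4; -2; -1; 0]  → -37/16
val_8 [RRRBBRBB]  L=[-3; -5/2; -19/8; -37/16]  R=[-9/4; -2; -1; 0]  → -73/32
val_9 [RRRBBRBBB]  L=[-3; -5/2; -19/8; -37/16; -73/32]  R=[-9/4; -2; -1; 0]  → -145/64
val_10 [RRRBBRBBBB]  L=[-3; -5/2; -19/8; -37/16; -73/32; -145/64]  R=[-9/4; -2; -1; 0]  → -289/128
val_11 [RRRBBRBBBBR]  L=[-3; -5/2; -19/8; -37/16; -73/32; -145/64]  R=[-289/128; -9/4; -2; -1; 0]  → -579/256
val_12 [RRRBBRBBBBRR]  L=[-3; -5/2; -19/8; -37/16; -73/32; -145/64]  R=[-579/256; -289/128; -9/4; -2; -1; 0]  → -1159/512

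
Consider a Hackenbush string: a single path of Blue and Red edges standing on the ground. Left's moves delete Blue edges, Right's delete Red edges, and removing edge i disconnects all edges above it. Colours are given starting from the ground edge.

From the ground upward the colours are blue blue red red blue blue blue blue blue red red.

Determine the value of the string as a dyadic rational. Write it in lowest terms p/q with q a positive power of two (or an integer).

b: Left { 0 }, Right { (no moves) } = simplest 1
bb: Left { 0 1 }, Right { (no moves) } = simplest 2
bbr: Left { 0 1 }, Right { 2 } = simplest 3/2
bbrr: Left { 0 1 }, Right { 3/2 2 } = simplest 5/4
bbrrb: Left { 0 1 5/4 }, Right { 3/2 2 } = simplest 11/8
bbrrbb: Left { 0 1 5/4 11/8 }, Right { 3/2 2 } = simplest 23/16
bbrrbbb: Left { 0 1 5/4 11/8 23/16 }, Right { 3/2 2 } = simplest 47/32
bbrrbbbb: Left { 0 1 5/4 11/8 23/16 47/32 }, Right { 3/2 2 } = simplest 95/64
bbrrbbbbb: Left { 0 1 5/4 11/8 23/16 47/32 95/64 }, Right { 3/2 2 } = simplest 191/128
bbrrbbbbbr: Left { 0 1 5/4 11/8 23/16 47/32 95/64 }, Right { 191/128 3/2 2 } = simplest 381/256
bbrrbbbbbrr: Left { 0 1 5/4 11/8 23/16 47/32 95/64 }, Right { 381/256 191/128 3/2 2 } = simplest 761/512

761/512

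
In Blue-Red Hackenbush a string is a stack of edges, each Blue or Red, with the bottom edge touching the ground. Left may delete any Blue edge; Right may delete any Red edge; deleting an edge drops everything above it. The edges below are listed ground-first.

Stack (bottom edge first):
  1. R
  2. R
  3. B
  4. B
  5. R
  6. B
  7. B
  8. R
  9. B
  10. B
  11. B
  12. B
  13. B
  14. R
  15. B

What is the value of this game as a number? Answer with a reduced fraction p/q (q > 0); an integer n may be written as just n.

-10501/8192

Recurse on prefixes of the 15-edge string R R B B R B B R B B B B B R B:
value_1 [R]  L=[—]  R=[0]  — -1
value_2 [RR]  L=[—]  R=[-1,0]  — -2
value_3 [RRB]  L=[-2]  R=[-1,0]  — -3/2
value_4 [RRBB]  L=[-2,-3/2]  R=[-1,0]  — -5/4
value_5 [RRBBR]  L=[-2,-3/2]  R=[-5/4,-1,0]  — -11/8
value_6 [RRBBRB]  L=[-2,-3/2,-11/8]  R=[-5/4,-1,0]  — -21/16
value_7 [RRBBRBB]  L=[-2,-3/2,-11/8,-21/16]  R=[-5/4,-1,0]  — -41/32
value_8 [RRBBRBBR]  L=[-2,-3/2,-11/8,-21/16]  R=[-41/32,-5/4,-1,0]  — -83/64
value_9 [RRBBRBBRB]  L=[-2,-3/2,-11/8,-21/16,-83/64]  R=[-41/32,-5/4,-1,0]  — -165/128
value_10 [RRBBRBBRBB]  L=[-2,-3/2,-11/8,-21/16,-83/64,-165/128]  R=[-41/32,-5/4,-1,0]  — -329/256
value_11 [RRBBRBBRBBB]  L=[-2,-3/2,-11/8,-21/16,-83/64,-165/128,-329/256]  R=[-41/32,-5/4,-1,0]  — -657/512
value_12 [RRBBRBBRBBBB]  L=[-2,-3/2,-11/8,-21/16,-83/64,-165/128,-329/256,-657/512]  R=[-41/32,-5/4,-1,0]  — -1313/1024
value_13 [RRBBRBBRBBBBB]  L=[-2,-3/2,-11/8,-21/16,-83/64,-165/128,-329/256,-657/512,-1313/1024]  R=[-41/32,-5/4,-1,0]  — -2625/2048
value_14 [RRBBRBBRBBBBBR]  L=[-2,-3/2,-11/8,-21/16,-83/64,-165/128,-329/256,-657/512,-1313/1024]  R=[-2625/2048,-41/32,-5/4,-1,0]  — -5251/4096
value_15 [RRBBRBBRBBBBBRB]  L=[-2,-3/2,-11/8,-21/16,-83/64,-165/128,-329/256,-657/512,-1313/1024,-5251/4096]  R=[-2625/2048,-41/32,-5/4,-1,0]  — -10501/8192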